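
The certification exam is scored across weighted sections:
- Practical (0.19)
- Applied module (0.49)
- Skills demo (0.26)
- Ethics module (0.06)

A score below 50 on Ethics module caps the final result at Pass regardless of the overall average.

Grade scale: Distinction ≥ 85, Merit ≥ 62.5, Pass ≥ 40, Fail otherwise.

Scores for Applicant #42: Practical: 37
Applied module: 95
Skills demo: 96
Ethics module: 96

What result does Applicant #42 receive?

Ethics module score 96 ≥ 50: minimum met.
Weighted total:
  Practical 37 × 0.19 = 7.03
  Applied module 95 × 0.49 = 46.55
  Skills demo 96 × 0.26 = 24.96
  Ethics module 96 × 0.06 = 5.76
Sum = 84.3
84.3 is ≥ 62.5 and < 85 → Merit

Merit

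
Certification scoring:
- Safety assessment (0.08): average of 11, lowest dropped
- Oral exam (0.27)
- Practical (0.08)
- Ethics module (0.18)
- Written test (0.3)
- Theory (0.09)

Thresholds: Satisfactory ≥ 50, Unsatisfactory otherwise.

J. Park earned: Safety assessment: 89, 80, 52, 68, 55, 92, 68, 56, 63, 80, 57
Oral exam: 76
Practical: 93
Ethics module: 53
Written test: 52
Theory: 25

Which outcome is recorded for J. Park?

Satisfactory

Safety assessment: drop 52 → average of remaining 10 = 708/10 = 70.8
Weighted total:
  Safety assessment 70.8 × 0.08 = 5.664
  Oral exam 76 × 0.27 = 20.52
  Practical 93 × 0.08 = 7.44
  Ethics module 53 × 0.18 = 9.54
  Written test 52 × 0.3 = 15.6
  Theory 25 × 0.09 = 2.25
Sum = 61.014
61.014 ≥ 50 → Satisfactory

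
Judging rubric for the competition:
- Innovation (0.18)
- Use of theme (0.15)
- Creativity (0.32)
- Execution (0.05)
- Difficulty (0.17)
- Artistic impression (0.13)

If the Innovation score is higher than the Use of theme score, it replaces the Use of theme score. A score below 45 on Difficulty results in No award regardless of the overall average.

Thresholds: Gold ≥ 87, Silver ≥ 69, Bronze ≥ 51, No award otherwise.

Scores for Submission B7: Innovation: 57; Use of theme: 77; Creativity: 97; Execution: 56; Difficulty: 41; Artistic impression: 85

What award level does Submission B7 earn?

Innovation (57) ≤ Use of theme (77), so Use of theme stays at 77.
Difficulty score 41 < 45: minimum not met.
Weighted total:
  Innovation 57 × 0.18 = 10.26
  Use of theme 77 × 0.15 = 11.55
  Creativity 97 × 0.32 = 31.04
  Execution 56 × 0.05 = 2.8
  Difficulty 41 × 0.17 = 6.97
  Artistic impression 85 × 0.13 = 11.05
Sum = 73.67
Because the Difficulty minimum was not met, the result is No award.

No award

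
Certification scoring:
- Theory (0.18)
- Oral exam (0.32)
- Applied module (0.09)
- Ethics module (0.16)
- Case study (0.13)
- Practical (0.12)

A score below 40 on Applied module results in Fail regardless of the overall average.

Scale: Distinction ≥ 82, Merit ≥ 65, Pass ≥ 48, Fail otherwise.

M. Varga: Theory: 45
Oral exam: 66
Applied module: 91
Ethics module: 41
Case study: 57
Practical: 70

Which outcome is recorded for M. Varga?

Pass

Applied module score 91 ≥ 40: minimum met.
Weighted total:
  Theory 45 × 0.18 = 8.1
  Oral exam 66 × 0.32 = 21.12
  Applied module 91 × 0.09 = 8.19
  Ethics module 41 × 0.16 = 6.56
  Case study 57 × 0.13 = 7.41
  Practical 70 × 0.12 = 8.4
Sum = 59.78
59.78 is ≥ 48 and < 65 → Pass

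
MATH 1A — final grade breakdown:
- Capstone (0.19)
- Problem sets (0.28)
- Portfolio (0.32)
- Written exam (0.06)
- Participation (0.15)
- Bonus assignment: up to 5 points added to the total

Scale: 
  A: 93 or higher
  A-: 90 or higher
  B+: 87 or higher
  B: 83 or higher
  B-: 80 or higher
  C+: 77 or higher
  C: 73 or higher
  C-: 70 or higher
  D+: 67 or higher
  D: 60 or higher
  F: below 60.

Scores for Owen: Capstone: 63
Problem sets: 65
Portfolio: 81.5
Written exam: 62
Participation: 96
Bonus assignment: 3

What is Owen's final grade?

Weighted total:
  Capstone 63 × 0.19 = 11.97
  Problem sets 65 × 0.28 = 18.2
  Portfolio 81.5 × 0.32 = 26.08
  Written exam 62 × 0.06 = 3.72
  Participation 96 × 0.15 = 14.4
Sum = 74.37
Bonus assignment: 74.37 + 3 = 77.37
77.37 is ≥ 77 and < 80 → C+

C+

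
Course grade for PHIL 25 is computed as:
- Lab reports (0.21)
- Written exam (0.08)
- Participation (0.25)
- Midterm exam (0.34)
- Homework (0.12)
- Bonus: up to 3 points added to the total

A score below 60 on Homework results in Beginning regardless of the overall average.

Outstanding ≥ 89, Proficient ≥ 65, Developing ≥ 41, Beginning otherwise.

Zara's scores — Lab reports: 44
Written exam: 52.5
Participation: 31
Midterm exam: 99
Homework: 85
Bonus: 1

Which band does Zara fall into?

Homework score 85 ≥ 60: minimum met.
Weighted total:
  Lab reports 44 × 0.21 = 9.24
  Written exam 52.5 × 0.08 = 4.2
  Participation 31 × 0.25 = 7.75
  Midterm exam 99 × 0.34 = 33.66
  Homework 85 × 0.12 = 10.2
Sum = 65.05
Bonus: 65.05 + 1 = 66.05
66.05 is ≥ 65 and < 89 → Proficient

Proficient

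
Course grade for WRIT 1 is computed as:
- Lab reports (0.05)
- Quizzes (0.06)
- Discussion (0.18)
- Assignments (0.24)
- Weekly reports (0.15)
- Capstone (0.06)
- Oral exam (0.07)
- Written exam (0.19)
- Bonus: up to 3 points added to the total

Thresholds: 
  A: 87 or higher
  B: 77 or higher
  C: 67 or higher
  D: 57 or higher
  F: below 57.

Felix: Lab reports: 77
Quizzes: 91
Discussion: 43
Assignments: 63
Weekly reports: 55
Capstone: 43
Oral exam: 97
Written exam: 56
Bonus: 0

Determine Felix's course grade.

D

Weighted total:
  Lab reports 77 × 0.05 = 3.85
  Quizzes 91 × 0.06 = 5.46
  Discussion 43 × 0.18 = 7.74
  Assignments 63 × 0.24 = 15.12
  Weekly reports 55 × 0.15 = 8.25
  Capstone 43 × 0.06 = 2.58
  Oral exam 97 × 0.07 = 6.79
  Written exam 56 × 0.19 = 10.64
Sum = 60.43
Bonus: 60.43 + 0 = 60.43
60.43 is ≥ 57 and < 67 → D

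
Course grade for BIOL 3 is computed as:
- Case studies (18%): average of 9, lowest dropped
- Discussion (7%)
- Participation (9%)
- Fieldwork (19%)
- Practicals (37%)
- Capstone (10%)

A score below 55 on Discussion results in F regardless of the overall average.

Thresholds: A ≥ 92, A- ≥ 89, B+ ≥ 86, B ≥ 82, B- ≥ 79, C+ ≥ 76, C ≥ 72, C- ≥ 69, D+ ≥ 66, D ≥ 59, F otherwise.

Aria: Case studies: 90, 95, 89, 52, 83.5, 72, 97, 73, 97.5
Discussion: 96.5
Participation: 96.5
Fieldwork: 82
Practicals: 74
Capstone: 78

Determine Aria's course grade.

Case studies: drop 52 → average of remaining 8 = 697/8 = 87.125
Discussion score 96.5 ≥ 55: minimum met.
Weighted total:
  Case studies 87.125 × 0.18 = 15.6825
  Discussion 96.5 × 0.07 = 6.755
  Participation 96.5 × 0.09 = 8.685
  Fieldwork 82 × 0.19 = 15.58
  Practicals 74 × 0.37 = 27.38
  Capstone 78 × 0.1 = 7.8
Sum = 81.8825
81.8825 is ≥ 79 and < 82 → B-

B-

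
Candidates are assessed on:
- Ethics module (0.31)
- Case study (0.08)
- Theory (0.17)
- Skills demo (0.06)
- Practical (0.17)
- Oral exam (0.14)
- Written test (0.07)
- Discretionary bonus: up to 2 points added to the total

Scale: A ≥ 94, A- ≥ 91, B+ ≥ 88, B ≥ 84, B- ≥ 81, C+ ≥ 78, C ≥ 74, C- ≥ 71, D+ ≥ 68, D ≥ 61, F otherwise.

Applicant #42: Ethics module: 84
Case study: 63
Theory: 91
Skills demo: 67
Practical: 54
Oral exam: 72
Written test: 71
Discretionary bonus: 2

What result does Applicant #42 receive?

C

Weighted total:
  Ethics module 84 × 0.31 = 26.04
  Case study 63 × 0.08 = 5.04
  Theory 91 × 0.17 = 15.47
  Skills demo 67 × 0.06 = 4.02
  Practical 54 × 0.17 = 9.18
  Oral exam 72 × 0.14 = 10.08
  Written test 71 × 0.07 = 4.97
Sum = 74.8
Discretionary bonus: 74.8 + 2 = 76.8
76.8 is ≥ 74 and < 78 → C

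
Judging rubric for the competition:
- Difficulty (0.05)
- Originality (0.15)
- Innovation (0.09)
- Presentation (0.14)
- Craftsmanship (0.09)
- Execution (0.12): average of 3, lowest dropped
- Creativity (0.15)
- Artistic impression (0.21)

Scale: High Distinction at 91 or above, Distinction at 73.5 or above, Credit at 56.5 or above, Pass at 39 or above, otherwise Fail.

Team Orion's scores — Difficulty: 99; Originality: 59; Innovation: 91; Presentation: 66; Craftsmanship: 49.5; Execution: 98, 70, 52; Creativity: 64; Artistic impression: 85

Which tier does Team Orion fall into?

Execution: drop 52 → average of remaining 2 = 168/2 = 84
Weighted total:
  Difficulty 99 × 0.05 = 4.95
  Originality 59 × 0.15 = 8.85
  Innovation 91 × 0.09 = 8.19
  Presentation 66 × 0.14 = 9.24
  Craftsmanship 49.5 × 0.09 = 4.455
  Execution 84 × 0.12 = 10.08
  Creativity 64 × 0.15 = 9.6
  Artistic impression 85 × 0.21 = 17.85
Sum = 73.215
73.215 is ≥ 56.5 and < 73.5 → Credit

Credit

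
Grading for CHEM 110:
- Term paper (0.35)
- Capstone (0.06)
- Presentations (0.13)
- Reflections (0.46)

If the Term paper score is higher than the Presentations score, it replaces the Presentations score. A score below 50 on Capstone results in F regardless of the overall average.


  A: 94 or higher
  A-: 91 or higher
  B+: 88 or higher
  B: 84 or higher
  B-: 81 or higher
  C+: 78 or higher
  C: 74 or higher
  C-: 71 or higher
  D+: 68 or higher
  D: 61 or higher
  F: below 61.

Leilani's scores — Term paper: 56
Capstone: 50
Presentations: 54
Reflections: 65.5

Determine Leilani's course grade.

Term paper (56) > Presentations (54), so Presentations counts as 56.
Capstone score 50 ≥ 50: minimum met.
Weighted total:
  Term paper 56 × 0.35 = 19.6
  Capstone 50 × 0.06 = 3
  Presentations 56 × 0.13 = 7.28
  Reflections 65.5 × 0.46 = 30.13
Sum = 60.01
60.01 < 61 → F

F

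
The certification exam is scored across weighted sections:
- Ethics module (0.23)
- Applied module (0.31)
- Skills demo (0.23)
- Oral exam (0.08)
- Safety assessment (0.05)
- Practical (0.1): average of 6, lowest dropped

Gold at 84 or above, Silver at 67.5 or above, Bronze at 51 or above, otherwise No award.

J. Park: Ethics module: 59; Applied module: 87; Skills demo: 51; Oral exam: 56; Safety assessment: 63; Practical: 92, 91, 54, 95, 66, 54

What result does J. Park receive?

Practical: drop 54 → average of remaining 5 = 398/5 = 79.6
Weighted total:
  Ethics module 59 × 0.23 = 13.57
  Applied module 87 × 0.31 = 26.97
  Skills demo 51 × 0.23 = 11.73
  Oral exam 56 × 0.08 = 4.48
  Safety assessment 63 × 0.05 = 3.15
  Practical 79.6 × 0.1 = 7.96
Sum = 67.86
67.86 is ≥ 67.5 and < 84 → Silver

Silver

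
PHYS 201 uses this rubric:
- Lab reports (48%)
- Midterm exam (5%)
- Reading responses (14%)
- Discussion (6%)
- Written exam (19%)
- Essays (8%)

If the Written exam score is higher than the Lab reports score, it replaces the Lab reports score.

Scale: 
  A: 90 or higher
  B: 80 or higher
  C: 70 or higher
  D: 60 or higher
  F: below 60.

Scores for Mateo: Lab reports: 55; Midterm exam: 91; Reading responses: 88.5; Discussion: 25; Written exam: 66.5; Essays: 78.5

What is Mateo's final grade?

D

Written exam (66.5) > Lab reports (55), so Lab reports counts as 66.5.
Weighted total:
  Lab reports 66.5 × 0.48 = 31.92
  Midterm exam 91 × 0.05 = 4.55
  Reading responses 88.5 × 0.14 = 12.39
  Discussion 25 × 0.06 = 1.5
  Written exam 66.5 × 0.19 = 12.635
  Essays 78.5 × 0.08 = 6.28
Sum = 69.275
69.275 is ≥ 60 and < 70 → D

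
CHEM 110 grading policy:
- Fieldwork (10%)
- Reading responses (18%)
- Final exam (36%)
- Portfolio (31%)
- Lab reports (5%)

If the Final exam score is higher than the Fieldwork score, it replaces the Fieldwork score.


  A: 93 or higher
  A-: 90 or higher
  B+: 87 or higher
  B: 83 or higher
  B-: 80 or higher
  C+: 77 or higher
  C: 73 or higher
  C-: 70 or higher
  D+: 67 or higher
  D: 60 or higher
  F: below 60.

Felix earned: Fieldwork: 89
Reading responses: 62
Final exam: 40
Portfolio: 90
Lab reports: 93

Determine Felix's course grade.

Final exam (40) ≤ Fieldwork (89), so Fieldwork stays at 89.
Weighted total:
  Fieldwork 89 × 0.1 = 8.9
  Reading responses 62 × 0.18 = 11.16
  Final exam 40 × 0.36 = 14.4
  Portfolio 90 × 0.31 = 27.9
  Lab reports 93 × 0.05 = 4.65
Sum = 67.01
67.01 is ≥ 67 and < 70 → D+

D+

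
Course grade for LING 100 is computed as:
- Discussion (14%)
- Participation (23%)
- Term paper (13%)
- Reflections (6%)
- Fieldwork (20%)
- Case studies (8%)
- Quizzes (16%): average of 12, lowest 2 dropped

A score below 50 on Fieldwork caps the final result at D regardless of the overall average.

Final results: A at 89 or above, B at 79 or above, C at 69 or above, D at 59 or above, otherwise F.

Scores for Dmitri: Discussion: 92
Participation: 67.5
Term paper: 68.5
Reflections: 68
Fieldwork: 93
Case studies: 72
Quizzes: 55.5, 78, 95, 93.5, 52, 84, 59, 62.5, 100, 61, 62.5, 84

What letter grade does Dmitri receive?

Quizzes: drop 52, 55.5 → average of remaining 10 = 779.5/10 = 77.95
Fieldwork score 93 ≥ 50: minimum met.
Weighted total:
  Discussion 92 × 0.14 = 12.88
  Participation 67.5 × 0.23 = 15.525
  Term paper 68.5 × 0.13 = 8.905
  Reflections 68 × 0.06 = 4.08
  Fieldwork 93 × 0.2 = 18.6
  Case studies 72 × 0.08 = 5.76
  Quizzes 77.95 × 0.16 = 12.472
Sum = 78.222
78.222 is ≥ 69 and < 79 → C

C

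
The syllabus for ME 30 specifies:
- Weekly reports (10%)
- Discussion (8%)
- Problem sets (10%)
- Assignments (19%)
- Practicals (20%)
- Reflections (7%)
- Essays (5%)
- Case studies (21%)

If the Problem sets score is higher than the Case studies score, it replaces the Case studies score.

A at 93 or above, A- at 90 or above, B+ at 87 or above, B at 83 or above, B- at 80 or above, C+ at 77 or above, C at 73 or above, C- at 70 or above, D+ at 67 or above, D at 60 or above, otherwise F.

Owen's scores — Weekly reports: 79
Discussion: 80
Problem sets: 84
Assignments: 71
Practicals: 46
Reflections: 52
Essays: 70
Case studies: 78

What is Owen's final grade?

Problem sets (84) > Case studies (78), so Case studies counts as 84.
Weighted total:
  Weekly reports 79 × 0.1 = 7.9
  Discussion 80 × 0.08 = 6.4
  Problem sets 84 × 0.1 = 8.4
  Assignments 71 × 0.19 = 13.49
  Practicals 46 × 0.2 = 9.2
  Reflections 52 × 0.07 = 3.64
  Essays 70 × 0.05 = 3.5
  Case studies 84 × 0.21 = 17.64
Sum = 70.17
70.17 is ≥ 70 and < 73 → C-

C-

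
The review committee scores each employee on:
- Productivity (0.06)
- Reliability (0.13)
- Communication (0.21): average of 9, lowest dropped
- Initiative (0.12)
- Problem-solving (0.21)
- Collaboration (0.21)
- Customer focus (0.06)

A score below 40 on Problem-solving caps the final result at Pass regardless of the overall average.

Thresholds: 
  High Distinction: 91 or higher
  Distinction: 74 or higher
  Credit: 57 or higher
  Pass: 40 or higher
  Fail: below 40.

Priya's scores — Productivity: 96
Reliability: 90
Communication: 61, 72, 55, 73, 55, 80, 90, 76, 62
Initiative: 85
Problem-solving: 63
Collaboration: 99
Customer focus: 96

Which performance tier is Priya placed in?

Communication: drop 55 → average of remaining 8 = 569/8 = 71.125
Problem-solving score 63 ≥ 40: minimum met.
Weighted total:
  Productivity 96 × 0.06 = 5.76
  Reliability 90 × 0.13 = 11.7
  Communication 71.125 × 0.21 = 14.93625
  Initiative 85 × 0.12 = 10.2
  Problem-solving 63 × 0.21 = 13.23
  Collaboration 99 × 0.21 = 20.79
  Customer focus 96 × 0.06 = 5.76
Sum = 82.37625
82.37625 is ≥ 74 and < 91 → Distinction

Distinction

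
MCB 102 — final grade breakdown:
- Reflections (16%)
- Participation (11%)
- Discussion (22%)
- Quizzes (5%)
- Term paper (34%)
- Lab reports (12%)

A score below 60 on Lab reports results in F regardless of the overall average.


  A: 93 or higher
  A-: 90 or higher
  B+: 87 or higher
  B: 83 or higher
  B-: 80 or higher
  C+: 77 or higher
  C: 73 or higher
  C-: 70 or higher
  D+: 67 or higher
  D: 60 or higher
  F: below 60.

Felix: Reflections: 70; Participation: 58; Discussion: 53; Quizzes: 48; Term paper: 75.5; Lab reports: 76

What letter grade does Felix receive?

Lab reports score 76 ≥ 60: minimum met.
Weighted total:
  Reflections 70 × 0.16 = 11.2
  Participation 58 × 0.11 = 6.38
  Discussion 53 × 0.22 = 11.66
  Quizzes 48 × 0.05 = 2.4
  Term paper 75.5 × 0.34 = 25.67
  Lab reports 76 × 0.12 = 9.12
Sum = 66.43
66.43 is ≥ 60 and < 67 → D

D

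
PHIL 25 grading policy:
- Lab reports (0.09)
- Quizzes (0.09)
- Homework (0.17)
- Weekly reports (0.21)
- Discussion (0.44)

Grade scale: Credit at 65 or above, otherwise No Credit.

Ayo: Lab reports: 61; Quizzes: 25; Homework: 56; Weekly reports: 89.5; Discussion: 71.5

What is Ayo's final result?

Weighted total:
  Lab reports 61 × 0.09 = 5.49
  Quizzes 25 × 0.09 = 2.25
  Homework 56 × 0.17 = 9.52
  Weekly reports 89.5 × 0.21 = 18.795
  Discussion 71.5 × 0.44 = 31.46
Sum = 67.515
67.515 ≥ 65 → Credit

Credit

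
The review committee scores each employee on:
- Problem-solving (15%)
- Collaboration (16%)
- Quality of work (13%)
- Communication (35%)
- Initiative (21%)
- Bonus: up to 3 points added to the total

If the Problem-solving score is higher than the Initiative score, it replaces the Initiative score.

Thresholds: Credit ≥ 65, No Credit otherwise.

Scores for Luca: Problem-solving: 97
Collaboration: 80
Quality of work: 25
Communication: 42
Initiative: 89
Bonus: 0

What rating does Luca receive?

Problem-solving (97) > Initiative (89), so Initiative counts as 97.
Weighted total:
  Problem-solving 97 × 0.15 = 14.55
  Collaboration 80 × 0.16 = 12.8
  Quality of work 25 × 0.13 = 3.25
  Communication 42 × 0.35 = 14.7
  Initiative 97 × 0.21 = 20.37
Sum = 65.67
Bonus: 65.67 + 0 = 65.67
65.67 ≥ 65 → Credit

Credit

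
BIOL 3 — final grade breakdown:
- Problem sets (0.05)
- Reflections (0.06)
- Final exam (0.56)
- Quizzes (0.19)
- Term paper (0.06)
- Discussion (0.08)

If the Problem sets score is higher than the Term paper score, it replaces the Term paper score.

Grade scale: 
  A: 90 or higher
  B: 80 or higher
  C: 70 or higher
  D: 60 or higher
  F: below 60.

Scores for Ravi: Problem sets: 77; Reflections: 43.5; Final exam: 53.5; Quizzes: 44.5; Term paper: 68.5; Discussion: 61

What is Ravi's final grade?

Problem sets (77) > Term paper (68.5), so Term paper counts as 77.
Weighted total:
  Problem sets 77 × 0.05 = 3.85
  Reflections 43.5 × 0.06 = 2.61
  Final exam 53.5 × 0.56 = 29.96
  Quizzes 44.5 × 0.19 = 8.455
  Term paper 77 × 0.06 = 4.62
  Discussion 61 × 0.08 = 4.88
Sum = 54.375
54.375 < 60 → F

F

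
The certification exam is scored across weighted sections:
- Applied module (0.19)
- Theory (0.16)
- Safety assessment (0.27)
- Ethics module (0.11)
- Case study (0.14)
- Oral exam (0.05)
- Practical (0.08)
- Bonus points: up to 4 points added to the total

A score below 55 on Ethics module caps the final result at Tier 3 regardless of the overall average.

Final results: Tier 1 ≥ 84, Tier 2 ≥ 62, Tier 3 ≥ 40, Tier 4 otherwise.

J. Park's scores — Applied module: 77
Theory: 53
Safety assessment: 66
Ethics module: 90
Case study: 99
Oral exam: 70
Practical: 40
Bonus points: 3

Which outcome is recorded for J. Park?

Tier 2

Ethics module score 90 ≥ 55: minimum met.
Weighted total:
  Applied module 77 × 0.19 = 14.63
  Theory 53 × 0.16 = 8.48
  Safety assessment 66 × 0.27 = 17.82
  Ethics module 90 × 0.11 = 9.9
  Case study 99 × 0.14 = 13.86
  Oral exam 70 × 0.05 = 3.5
  Practical 40 × 0.08 = 3.2
Sum = 71.39
Bonus points: 71.39 + 3 = 74.39
74.39 is ≥ 62 and < 84 → Tier 2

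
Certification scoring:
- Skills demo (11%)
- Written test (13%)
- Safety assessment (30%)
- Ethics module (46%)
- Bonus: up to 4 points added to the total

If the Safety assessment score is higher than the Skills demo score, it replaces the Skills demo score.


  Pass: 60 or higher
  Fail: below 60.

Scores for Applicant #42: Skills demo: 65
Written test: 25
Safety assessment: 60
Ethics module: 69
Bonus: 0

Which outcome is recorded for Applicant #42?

Pass

Safety assessment (60) ≤ Skills demo (65), so Skills demo stays at 65.
Weighted total:
  Skills demo 65 × 0.11 = 7.15
  Written test 25 × 0.13 = 3.25
  Safety assessment 60 × 0.3 = 18
  Ethics module 69 × 0.46 = 31.74
Sum = 60.14
Bonus: 60.14 + 0 = 60.14
60.14 ≥ 60 → Pass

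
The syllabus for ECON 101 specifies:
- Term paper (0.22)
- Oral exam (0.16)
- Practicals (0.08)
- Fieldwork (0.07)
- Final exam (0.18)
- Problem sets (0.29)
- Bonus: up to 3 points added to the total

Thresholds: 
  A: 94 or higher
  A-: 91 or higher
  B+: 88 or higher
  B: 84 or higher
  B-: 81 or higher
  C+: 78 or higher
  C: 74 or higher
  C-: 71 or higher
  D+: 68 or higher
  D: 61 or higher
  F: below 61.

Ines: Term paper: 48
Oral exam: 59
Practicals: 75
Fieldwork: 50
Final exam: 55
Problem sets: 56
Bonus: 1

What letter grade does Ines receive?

Weighted total:
  Term paper 48 × 0.22 = 10.56
  Oral exam 59 × 0.16 = 9.44
  Practicals 75 × 0.08 = 6
  Fieldwork 50 × 0.07 = 3.5
  Final exam 55 × 0.18 = 9.9
  Problem sets 56 × 0.29 = 16.24
Sum = 55.64
Bonus: 55.64 + 1 = 56.64
56.64 < 61 → F

F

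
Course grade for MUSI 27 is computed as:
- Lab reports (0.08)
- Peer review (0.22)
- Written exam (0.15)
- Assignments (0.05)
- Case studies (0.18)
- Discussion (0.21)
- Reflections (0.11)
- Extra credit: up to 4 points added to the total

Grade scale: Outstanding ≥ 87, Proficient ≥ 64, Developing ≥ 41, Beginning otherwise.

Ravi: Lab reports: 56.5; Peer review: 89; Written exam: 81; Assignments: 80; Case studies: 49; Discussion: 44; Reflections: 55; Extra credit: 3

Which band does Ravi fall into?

Weighted total:
  Lab reports 56.5 × 0.08 = 4.52
  Peer review 89 × 0.22 = 19.58
  Written exam 81 × 0.15 = 12.15
  Assignments 80 × 0.05 = 4
  Case studies 49 × 0.18 = 8.82
  Discussion 44 × 0.21 = 9.24
  Reflections 55 × 0.11 = 6.05
Sum = 64.36
Extra credit: 64.36 + 3 = 67.36
67.36 is ≥ 64 and < 87 → Proficient

Proficient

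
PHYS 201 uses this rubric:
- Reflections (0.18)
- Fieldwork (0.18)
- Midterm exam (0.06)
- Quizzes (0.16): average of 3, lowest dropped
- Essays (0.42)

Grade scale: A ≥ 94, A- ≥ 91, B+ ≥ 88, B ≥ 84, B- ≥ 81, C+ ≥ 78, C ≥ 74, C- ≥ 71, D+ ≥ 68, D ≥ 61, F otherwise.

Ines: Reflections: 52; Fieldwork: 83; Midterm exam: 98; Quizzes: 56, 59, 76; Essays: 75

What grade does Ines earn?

Quizzes: drop 56 → average of remaining 2 = 135/2 = 67.5
Weighted total:
  Reflections 52 × 0.18 = 9.36
  Fieldwork 83 × 0.18 = 14.94
  Midterm exam 98 × 0.06 = 5.88
  Quizzes 67.5 × 0.16 = 10.8
  Essays 75 × 0.42 = 31.5
Sum = 72.48
72.48 is ≥ 71 and < 74 → C-

C-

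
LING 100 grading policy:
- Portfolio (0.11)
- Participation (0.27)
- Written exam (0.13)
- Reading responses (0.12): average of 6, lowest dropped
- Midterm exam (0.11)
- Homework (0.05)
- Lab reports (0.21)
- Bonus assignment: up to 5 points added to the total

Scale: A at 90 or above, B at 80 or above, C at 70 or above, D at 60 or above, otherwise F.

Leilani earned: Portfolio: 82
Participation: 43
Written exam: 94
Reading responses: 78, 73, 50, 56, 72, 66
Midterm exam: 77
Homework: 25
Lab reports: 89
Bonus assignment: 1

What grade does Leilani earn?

Reading responses: drop 50 → average of remaining 5 = 345/5 = 69
Weighted total:
  Portfolio 82 × 0.11 = 9.02
  Participation 43 × 0.27 = 11.61
  Written exam 94 × 0.13 = 12.22
  Reading responses 69 × 0.12 = 8.28
  Midterm exam 77 × 0.11 = 8.47
  Homework 25 × 0.05 = 1.25
  Lab reports 89 × 0.21 = 18.69
Sum = 69.54
Bonus assignment: 69.54 + 1 = 70.54
70.54 is ≥ 70 and < 80 → C

C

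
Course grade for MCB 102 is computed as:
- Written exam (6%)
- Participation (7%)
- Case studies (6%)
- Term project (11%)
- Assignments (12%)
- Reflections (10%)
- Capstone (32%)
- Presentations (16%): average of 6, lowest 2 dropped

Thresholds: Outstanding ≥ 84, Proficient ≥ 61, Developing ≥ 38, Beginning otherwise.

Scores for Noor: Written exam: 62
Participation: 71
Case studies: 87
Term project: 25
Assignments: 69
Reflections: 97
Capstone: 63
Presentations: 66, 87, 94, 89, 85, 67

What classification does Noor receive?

Presentations: drop 66, 67 → average of remaining 4 = 355/4 = 88.75
Weighted total:
  Written exam 62 × 0.06 = 3.72
  Participation 71 × 0.07 = 4.97
  Case studies 87 × 0.06 = 5.22
  Term project 25 × 0.11 = 2.75
  Assignments 69 × 0.12 = 8.28
  Reflections 97 × 0.1 = 9.7
  Capstone 63 × 0.32 = 20.16
  Presentations 88.75 × 0.16 = 14.2
Sum = 69
69 is ≥ 61 and < 84 → Proficient

Proficient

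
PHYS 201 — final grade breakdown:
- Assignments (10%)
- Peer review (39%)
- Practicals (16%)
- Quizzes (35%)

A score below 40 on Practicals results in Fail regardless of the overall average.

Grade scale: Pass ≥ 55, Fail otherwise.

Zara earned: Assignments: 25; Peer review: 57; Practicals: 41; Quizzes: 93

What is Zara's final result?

Pass

Practicals score 41 ≥ 40: minimum met.
Weighted total:
  Assignments 25 × 0.1 = 2.5
  Peer review 57 × 0.39 = 22.23
  Practicals 41 × 0.16 = 6.56
  Quizzes 93 × 0.35 = 32.55
Sum = 63.84
63.84 ≥ 55 → Pass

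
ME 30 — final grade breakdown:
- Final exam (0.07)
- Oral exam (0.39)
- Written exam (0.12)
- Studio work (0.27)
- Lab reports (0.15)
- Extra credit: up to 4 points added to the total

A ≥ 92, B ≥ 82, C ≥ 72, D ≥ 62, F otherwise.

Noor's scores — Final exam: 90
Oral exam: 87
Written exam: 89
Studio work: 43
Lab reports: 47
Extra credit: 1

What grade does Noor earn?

D

Weighted total:
  Final exam 90 × 0.07 = 6.3
  Oral exam 87 × 0.39 = 33.93
  Written exam 89 × 0.12 = 10.68
  Studio work 43 × 0.27 = 11.61
  Lab reports 47 × 0.15 = 7.05
Sum = 69.57
Extra credit: 69.57 + 1 = 70.57
70.57 is ≥ 62 and < 72 → D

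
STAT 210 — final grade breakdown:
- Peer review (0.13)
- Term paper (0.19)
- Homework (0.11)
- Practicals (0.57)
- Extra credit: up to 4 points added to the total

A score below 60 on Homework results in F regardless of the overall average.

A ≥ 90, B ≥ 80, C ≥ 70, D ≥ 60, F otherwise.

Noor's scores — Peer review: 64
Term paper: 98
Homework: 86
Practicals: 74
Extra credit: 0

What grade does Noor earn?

C

Homework score 86 ≥ 60: minimum met.
Weighted total:
  Peer review 64 × 0.13 = 8.32
  Term paper 98 × 0.19 = 18.62
  Homework 86 × 0.11 = 9.46
  Practicals 74 × 0.57 = 42.18
Sum = 78.58
Extra credit: 78.58 + 0 = 78.58
78.58 is ≥ 70 and < 80 → C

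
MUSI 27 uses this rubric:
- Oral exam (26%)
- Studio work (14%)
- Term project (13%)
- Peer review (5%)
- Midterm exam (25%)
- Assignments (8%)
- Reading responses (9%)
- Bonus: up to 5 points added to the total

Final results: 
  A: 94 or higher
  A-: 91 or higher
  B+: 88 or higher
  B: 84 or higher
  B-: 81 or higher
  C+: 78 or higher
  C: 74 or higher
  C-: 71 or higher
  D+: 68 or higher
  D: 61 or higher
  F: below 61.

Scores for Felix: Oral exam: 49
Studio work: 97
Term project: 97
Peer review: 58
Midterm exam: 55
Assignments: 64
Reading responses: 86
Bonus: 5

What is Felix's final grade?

C-

Weighted total:
  Oral exam 49 × 0.26 = 12.74
  Studio work 97 × 0.14 = 13.58
  Term project 97 × 0.13 = 12.61
  Peer review 58 × 0.05 = 2.9
  Midterm exam 55 × 0.25 = 13.75
  Assignments 64 × 0.08 = 5.12
  Reading responses 86 × 0.09 = 7.74
Sum = 68.44
Bonus: 68.44 + 5 = 73.44
73.44 is ≥ 71 and < 74 → C-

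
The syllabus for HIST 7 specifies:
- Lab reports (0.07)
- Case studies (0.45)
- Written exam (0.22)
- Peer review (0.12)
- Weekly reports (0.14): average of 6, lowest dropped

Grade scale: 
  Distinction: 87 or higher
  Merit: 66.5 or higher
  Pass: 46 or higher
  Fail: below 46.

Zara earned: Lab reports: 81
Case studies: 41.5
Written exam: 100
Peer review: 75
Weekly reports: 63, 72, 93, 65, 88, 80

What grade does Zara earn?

Pass

Weekly reports: drop 63 → average of remaining 5 = 398/5 = 79.6
Weighted total:
  Lab reports 81 × 0.07 = 5.67
  Case studies 41.5 × 0.45 = 18.675
  Written exam 100 × 0.22 = 22
  Peer review 75 × 0.12 = 9
  Weekly reports 79.6 × 0.14 = 11.144
Sum = 66.489
66.489 is ≥ 46 and < 66.5 → Pass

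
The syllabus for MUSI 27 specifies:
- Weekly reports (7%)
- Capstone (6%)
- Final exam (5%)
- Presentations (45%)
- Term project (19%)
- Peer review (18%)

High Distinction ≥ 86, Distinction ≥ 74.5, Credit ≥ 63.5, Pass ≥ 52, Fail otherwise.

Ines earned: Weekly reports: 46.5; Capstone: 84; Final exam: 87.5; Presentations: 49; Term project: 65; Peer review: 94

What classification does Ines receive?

Weighted total:
  Weekly reports 46.5 × 0.07 = 3.255
  Capstone 84 × 0.06 = 5.04
  Final exam 87.5 × 0.05 = 4.375
  Presentations 49 × 0.45 = 22.05
  Term project 65 × 0.19 = 12.35
  Peer review 94 × 0.18 = 16.92
Sum = 63.99
63.99 is ≥ 63.5 and < 74.5 → Credit

Credit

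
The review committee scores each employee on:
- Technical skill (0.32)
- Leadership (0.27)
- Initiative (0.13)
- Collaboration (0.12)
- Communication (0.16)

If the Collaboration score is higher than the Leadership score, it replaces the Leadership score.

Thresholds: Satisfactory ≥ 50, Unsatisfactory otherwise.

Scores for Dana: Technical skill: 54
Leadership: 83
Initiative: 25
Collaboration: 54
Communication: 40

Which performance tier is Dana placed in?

Collaboration (54) ≤ Leadership (83), so Leadership stays at 83.
Weighted total:
  Technical skill 54 × 0.32 = 17.28
  Leadership 83 × 0.27 = 22.41
  Initiative 25 × 0.13 = 3.25
  Collaboration 54 × 0.12 = 6.48
  Communication 40 × 0.16 = 6.4
Sum = 55.82
55.82 ≥ 50 → Satisfactory

Satisfactory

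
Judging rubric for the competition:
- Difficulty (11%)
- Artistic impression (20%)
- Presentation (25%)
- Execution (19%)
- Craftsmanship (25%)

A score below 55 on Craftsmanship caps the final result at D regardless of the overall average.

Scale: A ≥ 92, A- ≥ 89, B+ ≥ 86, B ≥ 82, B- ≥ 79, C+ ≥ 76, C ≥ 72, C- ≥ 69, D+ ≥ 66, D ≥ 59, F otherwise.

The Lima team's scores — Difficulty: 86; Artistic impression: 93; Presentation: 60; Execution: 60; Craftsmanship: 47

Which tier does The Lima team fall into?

Craftsmanship score 47 < 55: minimum not met.
Weighted total:
  Difficulty 86 × 0.11 = 9.46
  Artistic impression 93 × 0.2 = 18.6
  Presentation 60 × 0.25 = 15
  Execution 60 × 0.19 = 11.4
  Craftsmanship 47 × 0.25 = 11.75
Sum = 66.21
66.21 would be D+; cap at D applies → D.

D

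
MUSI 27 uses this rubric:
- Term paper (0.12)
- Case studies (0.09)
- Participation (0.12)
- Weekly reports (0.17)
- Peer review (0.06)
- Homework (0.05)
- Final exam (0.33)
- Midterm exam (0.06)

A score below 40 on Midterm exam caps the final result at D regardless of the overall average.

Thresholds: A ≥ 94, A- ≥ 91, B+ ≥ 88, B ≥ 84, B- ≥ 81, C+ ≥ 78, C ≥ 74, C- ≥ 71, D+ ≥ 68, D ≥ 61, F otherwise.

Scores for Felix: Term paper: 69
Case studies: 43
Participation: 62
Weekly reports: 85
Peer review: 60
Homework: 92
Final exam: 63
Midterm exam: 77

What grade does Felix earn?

D

Midterm exam score 77 ≥ 40: minimum met.
Weighted total:
  Term paper 69 × 0.12 = 8.28
  Case studies 43 × 0.09 = 3.87
  Participation 62 × 0.12 = 7.44
  Weekly reports 85 × 0.17 = 14.45
  Peer review 60 × 0.06 = 3.6
  Homework 92 × 0.05 = 4.6
  Final exam 63 × 0.33 = 20.79
  Midterm exam 77 × 0.06 = 4.62
Sum = 67.65
67.65 is ≥ 61 and < 68 → D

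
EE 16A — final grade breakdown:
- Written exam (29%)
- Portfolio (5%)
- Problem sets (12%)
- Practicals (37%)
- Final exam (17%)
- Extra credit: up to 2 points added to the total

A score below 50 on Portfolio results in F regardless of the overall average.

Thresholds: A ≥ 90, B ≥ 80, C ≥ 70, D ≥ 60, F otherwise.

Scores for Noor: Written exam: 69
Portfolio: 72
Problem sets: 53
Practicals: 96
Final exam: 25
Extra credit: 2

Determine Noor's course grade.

C

Portfolio score 72 ≥ 50: minimum met.
Weighted total:
  Written exam 69 × 0.29 = 20.01
  Portfolio 72 × 0.05 = 3.6
  Problem sets 53 × 0.12 = 6.36
  Practicals 96 × 0.37 = 35.52
  Final exam 25 × 0.17 = 4.25
Sum = 69.74
Extra credit: 69.74 + 2 = 71.74
71.74 is ≥ 70 and < 80 → C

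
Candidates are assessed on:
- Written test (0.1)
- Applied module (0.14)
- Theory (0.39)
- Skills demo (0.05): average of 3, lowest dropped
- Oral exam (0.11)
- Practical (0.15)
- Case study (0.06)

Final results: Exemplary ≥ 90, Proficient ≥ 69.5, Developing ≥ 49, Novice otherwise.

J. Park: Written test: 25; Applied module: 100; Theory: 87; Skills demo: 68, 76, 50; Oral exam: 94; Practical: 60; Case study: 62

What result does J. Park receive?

Skills demo: drop 50 → average of remaining 2 = 144/2 = 72
Weighted total:
  Written test 25 × 0.1 = 2.5
  Applied module 100 × 0.14 = 14
  Theory 87 × 0.39 = 33.93
  Skills demo 72 × 0.05 = 3.6
  Oral exam 94 × 0.11 = 10.34
  Practical 60 × 0.15 = 9
  Case study 62 × 0.06 = 3.72
Sum = 77.09
77.09 is ≥ 69.5 and < 90 → Proficient

Proficient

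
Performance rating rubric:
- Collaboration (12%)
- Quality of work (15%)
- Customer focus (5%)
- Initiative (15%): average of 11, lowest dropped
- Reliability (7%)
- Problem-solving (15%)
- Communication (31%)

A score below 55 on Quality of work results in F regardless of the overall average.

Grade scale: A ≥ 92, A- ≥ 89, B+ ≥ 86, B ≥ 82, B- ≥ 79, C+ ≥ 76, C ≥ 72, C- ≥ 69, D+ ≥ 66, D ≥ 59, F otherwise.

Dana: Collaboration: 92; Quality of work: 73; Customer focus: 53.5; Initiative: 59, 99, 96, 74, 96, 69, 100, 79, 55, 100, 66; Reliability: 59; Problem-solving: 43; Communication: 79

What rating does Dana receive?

Initiative: drop 55 → average of remaining 10 = 838/10 = 83.8
Quality of work score 73 ≥ 55: minimum met.
Weighted total:
  Collaboration 92 × 0.12 = 11.04
  Quality of work 73 × 0.15 = 10.95
  Customer focus 53.5 × 0.05 = 2.675
  Initiative 83.8 × 0.15 = 12.57
  Reliability 59 × 0.07 = 4.13
  Problem-solving 43 × 0.15 = 6.45
  Communication 79 × 0.31 = 24.49
Sum = 72.305
72.305 is ≥ 72 and < 76 → C

C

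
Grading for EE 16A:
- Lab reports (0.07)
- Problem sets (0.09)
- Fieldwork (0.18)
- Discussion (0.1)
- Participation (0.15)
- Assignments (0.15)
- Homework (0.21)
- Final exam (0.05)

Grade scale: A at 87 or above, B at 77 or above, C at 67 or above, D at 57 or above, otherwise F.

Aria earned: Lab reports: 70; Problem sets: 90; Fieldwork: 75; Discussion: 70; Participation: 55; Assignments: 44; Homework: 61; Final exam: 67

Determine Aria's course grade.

Weighted total:
  Lab reports 70 × 0.07 = 4.9
  Problem sets 90 × 0.09 = 8.1
  Fieldwork 75 × 0.18 = 13.5
  Discussion 70 × 0.1 = 7
  Participation 55 × 0.15 = 8.25
  Assignments 44 × 0.15 = 6.6
  Homework 61 × 0.21 = 12.81
  Final exam 67 × 0.05 = 3.35
Sum = 64.51
64.51 is ≥ 57 and < 67 → D

D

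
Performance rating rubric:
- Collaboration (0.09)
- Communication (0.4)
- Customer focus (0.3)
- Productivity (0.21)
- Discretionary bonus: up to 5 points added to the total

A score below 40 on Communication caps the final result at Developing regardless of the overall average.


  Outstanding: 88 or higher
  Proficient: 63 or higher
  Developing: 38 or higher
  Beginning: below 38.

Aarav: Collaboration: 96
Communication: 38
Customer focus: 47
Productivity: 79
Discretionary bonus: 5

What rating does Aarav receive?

Developing

Communication score 38 < 40: minimum not met.
Weighted total:
  Collaboration 96 × 0.09 = 8.64
  Communication 38 × 0.4 = 15.2
  Customer focus 47 × 0.3 = 14.1
  Productivity 79 × 0.21 = 16.59
Sum = 54.53
Discretionary bonus: 54.53 + 5 = 59.53
59.53 would be Developing; cap at Developing applies → Developing.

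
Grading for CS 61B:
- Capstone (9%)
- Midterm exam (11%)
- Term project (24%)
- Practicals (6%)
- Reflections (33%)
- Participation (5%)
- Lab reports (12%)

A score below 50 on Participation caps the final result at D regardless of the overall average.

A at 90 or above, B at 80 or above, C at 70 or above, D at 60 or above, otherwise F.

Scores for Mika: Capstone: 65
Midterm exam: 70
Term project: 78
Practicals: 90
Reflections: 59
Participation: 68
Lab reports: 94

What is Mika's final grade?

Participation score 68 ≥ 50: minimum met.
Weighted total:
  Capstone 65 × 0.09 = 5.85
  Midterm exam 70 × 0.11 = 7.7
  Term project 78 × 0.24 = 18.72
  Practicals 90 × 0.06 = 5.4
  Reflections 59 × 0.33 = 19.47
  Participation 68 × 0.05 = 3.4
  Lab reports 94 × 0.12 = 11.28
Sum = 71.82
71.82 is ≥ 70 and < 80 → C

C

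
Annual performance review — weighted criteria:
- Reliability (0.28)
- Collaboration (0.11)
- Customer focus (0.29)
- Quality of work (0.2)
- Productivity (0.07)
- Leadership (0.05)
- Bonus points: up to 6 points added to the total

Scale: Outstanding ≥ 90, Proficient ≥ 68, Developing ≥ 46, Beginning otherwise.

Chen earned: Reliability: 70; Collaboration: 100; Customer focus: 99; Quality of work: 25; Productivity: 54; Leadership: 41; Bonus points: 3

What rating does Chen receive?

Weighted total:
  Reliability 70 × 0.28 = 19.6
  Collaboration 100 × 0.11 = 11
  Customer focus 99 × 0.29 = 28.71
  Quality of work 25 × 0.2 = 5
  Productivity 54 × 0.07 = 3.78
  Leadership 41 × 0.05 = 2.05
Sum = 70.14
Bonus points: 70.14 + 3 = 73.14
73.14 is ≥ 68 and < 90 → Proficient

Proficient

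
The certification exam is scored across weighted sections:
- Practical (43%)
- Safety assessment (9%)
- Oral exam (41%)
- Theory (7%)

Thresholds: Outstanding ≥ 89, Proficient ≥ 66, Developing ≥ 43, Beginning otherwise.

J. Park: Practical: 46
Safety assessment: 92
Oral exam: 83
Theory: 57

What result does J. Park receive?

Weighted total:
  Practical 46 × 0.43 = 19.78
  Safety assessment 92 × 0.09 = 8.28
  Oral exam 83 × 0.41 = 34.03
  Theory 57 × 0.07 = 3.99
Sum = 66.08
66.08 is ≥ 66 and < 89 → Proficient

Proficient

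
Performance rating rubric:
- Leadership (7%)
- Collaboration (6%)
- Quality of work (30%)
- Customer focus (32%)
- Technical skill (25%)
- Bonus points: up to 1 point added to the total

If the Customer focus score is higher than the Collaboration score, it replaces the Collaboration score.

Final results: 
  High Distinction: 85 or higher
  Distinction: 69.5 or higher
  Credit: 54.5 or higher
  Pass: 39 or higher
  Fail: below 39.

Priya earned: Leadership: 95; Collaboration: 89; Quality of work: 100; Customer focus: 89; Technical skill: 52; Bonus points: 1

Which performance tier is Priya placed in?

Distinction

Customer focus (89) ≤ Collaboration (89), so Collaboration stays at 89.
Weighted total:
  Leadership 95 × 0.07 = 6.65
  Collaboration 89 × 0.06 = 5.34
  Quality of work 100 × 0.3 = 30
  Customer focus 89 × 0.32 = 28.48
  Technical skill 52 × 0.25 = 13
Sum = 83.47
Bonus points: 83.47 + 1 = 84.47
84.47 is ≥ 69.5 and < 85 → Distinction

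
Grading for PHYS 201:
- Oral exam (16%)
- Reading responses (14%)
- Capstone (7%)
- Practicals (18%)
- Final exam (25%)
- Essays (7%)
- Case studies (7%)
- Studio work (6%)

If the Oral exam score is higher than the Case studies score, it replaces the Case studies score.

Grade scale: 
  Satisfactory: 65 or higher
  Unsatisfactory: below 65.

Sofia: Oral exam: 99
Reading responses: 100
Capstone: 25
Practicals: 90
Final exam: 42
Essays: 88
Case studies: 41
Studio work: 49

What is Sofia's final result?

Satisfactory

Oral exam (99) > Case studies (41), so Case studies counts as 99.
Weighted total:
  Oral exam 99 × 0.16 = 15.84
  Reading responses 100 × 0.14 = 14
  Capstone 25 × 0.07 = 1.75
  Practicals 90 × 0.18 = 16.2
  Final exam 42 × 0.25 = 10.5
  Essays 88 × 0.07 = 6.16
  Case studies 99 × 0.07 = 6.93
  Studio work 49 × 0.06 = 2.94
Sum = 74.32
74.32 ≥ 65 → Satisfactory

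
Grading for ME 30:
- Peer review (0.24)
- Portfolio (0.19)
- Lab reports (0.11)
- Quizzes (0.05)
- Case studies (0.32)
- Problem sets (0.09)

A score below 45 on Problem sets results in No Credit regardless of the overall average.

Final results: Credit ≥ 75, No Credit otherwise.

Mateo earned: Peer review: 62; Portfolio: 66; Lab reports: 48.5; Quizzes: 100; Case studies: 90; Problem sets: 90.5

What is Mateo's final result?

No Credit

Problem sets score 90.5 ≥ 45: minimum met.
Weighted total:
  Peer review 62 × 0.24 = 14.88
  Portfolio 66 × 0.19 = 12.54
  Lab reports 48.5 × 0.11 = 5.335
  Quizzes 100 × 0.05 = 5
  Case studies 90 × 0.32 = 28.8
  Problem sets 90.5 × 0.09 = 8.145
Sum = 74.7
74.7 < 75 → No Credit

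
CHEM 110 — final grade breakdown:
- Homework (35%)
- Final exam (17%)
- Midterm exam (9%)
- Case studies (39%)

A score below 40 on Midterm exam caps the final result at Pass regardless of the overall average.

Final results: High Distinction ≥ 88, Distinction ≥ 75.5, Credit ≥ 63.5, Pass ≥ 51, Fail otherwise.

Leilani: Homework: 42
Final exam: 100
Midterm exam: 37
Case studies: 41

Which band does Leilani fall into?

Pass

Midterm exam score 37 < 40: minimum not met.
Weighted total:
  Homework 42 × 0.35 = 14.7
  Final exam 100 × 0.17 = 17
  Midterm exam 37 × 0.09 = 3.33
  Case studies 41 × 0.39 = 15.99
Sum = 51.02
51.02 would be Pass; cap at Pass applies → Pass.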